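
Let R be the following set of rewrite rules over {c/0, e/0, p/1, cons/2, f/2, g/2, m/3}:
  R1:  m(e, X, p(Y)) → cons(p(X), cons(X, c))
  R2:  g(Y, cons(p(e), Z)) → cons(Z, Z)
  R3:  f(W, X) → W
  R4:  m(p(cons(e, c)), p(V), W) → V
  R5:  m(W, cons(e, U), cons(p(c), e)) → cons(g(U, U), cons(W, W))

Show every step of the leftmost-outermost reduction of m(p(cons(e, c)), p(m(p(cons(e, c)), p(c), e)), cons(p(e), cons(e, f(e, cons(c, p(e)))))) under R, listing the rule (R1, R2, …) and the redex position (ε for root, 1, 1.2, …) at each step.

c

1. m(p(cons(e, c)), p(m(p(cons(e, c)), p(c), e)), cons(p(e), cons(e, f(e, cons(c, p(e))))))  →  m(p(cons(e, c)), p(c), e)   [R4 at ε]
2. m(p(cons(e, c)), p(c), e)  →  c   [R4 at ε]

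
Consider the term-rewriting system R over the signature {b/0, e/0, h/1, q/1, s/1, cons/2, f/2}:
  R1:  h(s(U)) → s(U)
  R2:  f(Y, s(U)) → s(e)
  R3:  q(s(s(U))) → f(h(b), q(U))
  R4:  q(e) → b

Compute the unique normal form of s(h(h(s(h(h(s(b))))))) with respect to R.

s(s(s(b)))

1. s(h(h(s(h(h(s(b)))))))  →  s(h(s(h(h(s(b))))))   [R1 at 1.1]
2. s(h(s(h(h(s(b))))))  →  s(s(h(h(s(b)))))   [R1 at 1]
3. s(s(h(h(s(b)))))  →  s(s(h(s(b))))   [R1 at 1.1.1]
4. s(s(h(s(b))))  →  s(s(s(b)))   [R1 at 1.1]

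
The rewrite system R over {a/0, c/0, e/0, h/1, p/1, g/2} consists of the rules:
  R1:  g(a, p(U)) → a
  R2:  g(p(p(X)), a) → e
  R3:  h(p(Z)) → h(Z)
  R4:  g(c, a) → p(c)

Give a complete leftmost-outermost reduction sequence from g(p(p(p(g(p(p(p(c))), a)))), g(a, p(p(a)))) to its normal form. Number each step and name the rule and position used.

e

1. g(p(p(p(g(p(p(p(c))), a)))), g(a, p(p(a))))  →  g(p(p(p(e))), g(a, p(p(a))))   [R2 at 1.1.1.1]
2. g(p(p(p(e))), g(a, p(p(a))))  →  g(p(p(p(e))), a)   [R1 at 2]
3. g(p(p(p(e))), a)  →  e   [R2 at ε]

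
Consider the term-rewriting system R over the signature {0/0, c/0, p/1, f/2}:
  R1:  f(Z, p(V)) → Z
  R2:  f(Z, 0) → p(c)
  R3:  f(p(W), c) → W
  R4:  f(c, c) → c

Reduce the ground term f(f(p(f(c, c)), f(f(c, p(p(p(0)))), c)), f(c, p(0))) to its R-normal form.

1. f(f(p(f(c, c)), f(f(c, p(p(p(0)))), c)), f(c, p(0)))  →  f(f(p(c), f(f(c, p(p(p(0)))), c)), f(c, p(0)))   [R4 at 1.1.1]
2. f(f(p(c), f(f(c, p(p(p(0)))), c)), f(c, p(0)))  →  f(f(p(c), f(c, c)), f(c, p(0)))   [R1 at 1.2.1]
3. f(f(p(c), f(c, c)), f(c, p(0)))  →  f(f(p(c), c), f(c, p(0)))   [R4 at 1.2]
4. f(f(p(c), c), f(c, p(0)))  →  f(c, f(c, p(0)))   [R3 at 1]
5. f(c, f(c, p(0)))  →  f(c, c)   [R1 at 2]
6. f(c, c)  →  c   [R4 at ε]

c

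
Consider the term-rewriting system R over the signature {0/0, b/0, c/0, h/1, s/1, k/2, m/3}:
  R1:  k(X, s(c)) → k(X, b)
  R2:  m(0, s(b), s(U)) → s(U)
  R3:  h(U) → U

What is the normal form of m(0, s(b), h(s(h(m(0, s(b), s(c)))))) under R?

s(s(c))

1. m(0, s(b), h(s(h(m(0, s(b), s(c))))))  →  m(0, s(b), s(h(m(0, s(b), s(c)))))   [R3 at 3]
2. m(0, s(b), s(h(m(0, s(b), s(c)))))  →  s(h(m(0, s(b), s(c))))   [R2 at ε]
3. s(h(m(0, s(b), s(c))))  →  s(m(0, s(b), s(c)))   [R3 at 1]
4. s(m(0, s(b), s(c)))  →  s(s(c))   [R2 at 1]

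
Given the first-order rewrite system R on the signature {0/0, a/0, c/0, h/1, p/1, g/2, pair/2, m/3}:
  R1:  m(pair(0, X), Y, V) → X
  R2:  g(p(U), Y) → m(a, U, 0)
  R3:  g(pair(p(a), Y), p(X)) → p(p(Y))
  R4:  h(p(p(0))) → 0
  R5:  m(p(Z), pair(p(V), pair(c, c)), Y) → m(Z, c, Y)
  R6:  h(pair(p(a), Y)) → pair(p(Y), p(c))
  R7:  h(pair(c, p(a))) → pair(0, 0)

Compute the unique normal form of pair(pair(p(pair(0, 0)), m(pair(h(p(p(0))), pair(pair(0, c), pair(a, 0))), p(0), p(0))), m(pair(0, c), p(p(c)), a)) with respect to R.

pair(pair(p(pair(0, 0)), pair(pair(0, c), pair(a, 0))), c)

1. pair(pair(p(pair(0, 0)), m(pair(h(p(p(0))), pair(pair(0, c), pair(a, 0))), p(0), p(0))), m(pair(0, c), p(p(c)), a))  →  pair(pair(p(pair(0, 0)), m(pair(0, pair(pair(0, c), pair(a, 0))), p(0), p(0))), m(pair(0, c), p(p(c)), a))   [R4 at 1.2.1.1]
2. pair(pair(p(pair(0, 0)), m(pair(0, pair(pair(0, c), pair(a, 0))), p(0), p(0))), m(pair(0, c), p(p(c)), a))  →  pair(pair(p(pair(0, 0)), pair(pair(0, c), pair(a, 0))), m(pair(0, c), p(p(c)), a))   [R1 at 1.2]
3. pair(pair(p(pair(0, 0)), pair(pair(0, c), pair(a, 0))), m(pair(0, c), p(p(c)), a))  →  pair(pair(p(pair(0, 0)), pair(pair(0, c), pair(a, 0))), c)   [R1 at 2]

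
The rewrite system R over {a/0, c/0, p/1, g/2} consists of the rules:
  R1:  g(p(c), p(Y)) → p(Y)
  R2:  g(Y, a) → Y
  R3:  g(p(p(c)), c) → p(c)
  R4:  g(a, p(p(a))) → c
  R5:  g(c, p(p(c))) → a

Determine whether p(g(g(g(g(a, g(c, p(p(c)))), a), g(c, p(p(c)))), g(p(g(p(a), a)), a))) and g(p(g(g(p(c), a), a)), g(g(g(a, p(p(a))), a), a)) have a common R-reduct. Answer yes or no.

Reduce t₁ = p(g(g(g(g(a, g(c, p(p(c)))), a), g(c, p(p(c)))), g(p(g(p(a), a)), a))):
1. p(g(g(g(g(a, g(c, p(p(c)))), a), g(c, p(p(c)))), g(p(g(p(a), a)), a)))  →  p(g(g(g(a, g(c, p(p(c)))), g(c, p(p(c)))), g(p(g(p(a), a)), a)))   [R2 at 1.1.1]
2. p(g(g(g(a, g(c, p(p(c)))), g(c, p(p(c)))), g(p(g(p(a), a)), a)))  →  p(g(g(g(a, a), g(c, p(p(c)))), g(p(g(p(a), a)), a)))   [R5 at 1.1.1.2]
3. p(g(g(g(a, a), g(c, p(p(c)))), g(p(g(p(a), a)), a)))  →  p(g(g(a, g(c, p(p(c)))), g(p(g(p(a), a)), a)))   [R2 at 1.1.1]
4. p(g(g(a, g(c, p(p(c)))), g(p(g(p(a), a)), a)))  →  p(g(g(a, a), g(p(g(p(a), a)), a)))   [R5 at 1.1.2]
5. p(g(g(a, a), g(p(g(p(a), a)), a)))  →  p(g(a, g(p(g(p(a), a)), a)))   [R2 at 1.1]
6. p(g(a, g(p(g(p(a), a)), a)))  →  p(g(a, p(g(p(a), a))))   [R2 at 1.2]
7. p(g(a, p(g(p(a), a))))  →  p(g(a, p(p(a))))   [R2 at 1.2.1]
8. p(g(a, p(p(a))))  →  p(c)   [R4 at 1]

Reduce t₂ = g(p(g(g(p(c), a), a)), g(g(g(a, p(p(a))), a), a)):
1. g(p(g(g(p(c), a), a)), g(g(g(a, p(p(a))), a), a))  →  g(p(g(p(c), a)), g(g(g(a, p(p(a))), a), a))   [R2 at 1.1]
2. g(p(g(p(c), a)), g(g(g(a, p(p(a))), a), a))  →  g(p(p(c)), g(g(g(a, p(p(a))), a), a))   [R2 at 1.1]
3. g(p(p(c)), g(g(g(a, p(p(a))), a), a))  →  g(p(p(c)), g(g(a, p(p(a))), a))   [R2 at 2]
4. g(p(p(c)), g(g(a, p(p(a))), a))  →  g(p(p(c)), g(a, p(p(a))))   [R2 at 2]
5. g(p(p(c)), g(a, p(p(a))))  →  g(p(p(c)), c)   [R4 at 2]
6. g(p(p(c)), c)  →  p(c)   [R3 at ε]

yes — NF(t₁) = p(c), NF(t₂) = p(c)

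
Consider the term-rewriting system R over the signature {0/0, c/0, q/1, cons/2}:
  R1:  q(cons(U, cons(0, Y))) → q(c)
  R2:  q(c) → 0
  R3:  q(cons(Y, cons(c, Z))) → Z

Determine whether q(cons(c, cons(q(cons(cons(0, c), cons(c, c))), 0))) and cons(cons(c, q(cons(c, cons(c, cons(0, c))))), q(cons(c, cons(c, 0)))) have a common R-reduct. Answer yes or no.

no — NF(t₁) = 0, NF(t₂) = cons(cons(c, cons(0, c)), 0)

Reduce t₁ = q(cons(c, cons(q(cons(cons(0, c), cons(c, c))), 0))):
1. q(cons(c, cons(q(cons(cons(0, c), cons(c, c))), 0)))  →  q(cons(c, cons(c, 0)))   [R3 at 1.2.1]
2. q(cons(c, cons(c, 0)))  →  0   [R3 at ε]

Reduce t₂ = cons(cons(c, q(cons(c, cons(c, cons(0, c))))), q(cons(c, cons(c, 0)))):
1. cons(cons(c, q(cons(c, cons(c, cons(0, c))))), q(cons(c, cons(c, 0))))  →  cons(cons(c, cons(0, c)), q(cons(c, cons(c, 0))))   [R3 at 1.2]
2. cons(cons(c, cons(0, c)), q(cons(c, cons(c, 0))))  →  cons(cons(c, cons(0, c)), 0)   [R3 at 2]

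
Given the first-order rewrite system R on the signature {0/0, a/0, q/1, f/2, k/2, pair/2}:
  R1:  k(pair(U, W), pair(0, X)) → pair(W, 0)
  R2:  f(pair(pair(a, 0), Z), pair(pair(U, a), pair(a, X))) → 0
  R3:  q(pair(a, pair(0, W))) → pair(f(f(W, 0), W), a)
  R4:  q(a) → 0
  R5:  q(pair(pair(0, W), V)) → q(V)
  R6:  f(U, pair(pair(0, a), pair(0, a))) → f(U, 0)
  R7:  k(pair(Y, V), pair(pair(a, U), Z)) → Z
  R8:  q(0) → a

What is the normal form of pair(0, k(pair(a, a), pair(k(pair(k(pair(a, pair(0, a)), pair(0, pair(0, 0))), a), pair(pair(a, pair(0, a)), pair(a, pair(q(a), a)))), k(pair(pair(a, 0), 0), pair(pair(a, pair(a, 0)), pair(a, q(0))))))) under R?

pair(0, pair(a, a))

1. pair(0, k(pair(a, a), pair(k(pair(k(pair(a, pair(0, a)), pair(0, pair(0, 0))), a), pair(pair(a, pair(0, a)), pair(a, pair(q(a), a)))), k(pair(pair(a, 0), 0), pair(pair(a, pair(a, 0)), pair(a, q(0)))))))  →  pair(0, k(pair(a, a), pair(pair(a, pair(q(a), a)), k(pair(pair(a, 0), 0), pair(pair(a, pair(a, 0)), pair(a, q(0)))))))   [R7 at 2.2.1]
2. pair(0, k(pair(a, a), pair(pair(a, pair(q(a), a)), k(pair(pair(a, 0), 0), pair(pair(a, pair(a, 0)), pair(a, q(0)))))))  →  pair(0, k(pair(pair(a, 0), 0), pair(pair(a, pair(a, 0)), pair(a, q(0)))))   [R7 at 2]
3. pair(0, k(pair(pair(a, 0), 0), pair(pair(a, pair(a, 0)), pair(a, q(0)))))  →  pair(0, pair(a, q(0)))   [R7 at 2]
4. pair(0, pair(a, q(0)))  →  pair(0, pair(a, a))   [R8 at 2.2]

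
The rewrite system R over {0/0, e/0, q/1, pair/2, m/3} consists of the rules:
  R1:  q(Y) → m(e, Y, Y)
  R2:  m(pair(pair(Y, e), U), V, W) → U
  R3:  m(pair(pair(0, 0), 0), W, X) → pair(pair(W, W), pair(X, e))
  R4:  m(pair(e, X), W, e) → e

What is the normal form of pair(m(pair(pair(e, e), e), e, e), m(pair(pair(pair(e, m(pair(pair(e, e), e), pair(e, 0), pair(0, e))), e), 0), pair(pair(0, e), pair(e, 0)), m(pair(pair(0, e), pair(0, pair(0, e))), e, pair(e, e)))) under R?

pair(e, 0)

1. pair(m(pair(pair(e, e), e), e, e), m(pair(pair(pair(e, m(pair(pair(e, e), e), pair(e, 0), pair(0, e))), e), 0), pair(pair(0, e), pair(e, 0)), m(pair(pair(0, e), pair(0, pair(0, e))), e, pair(e, e))))  →  pair(e, m(pair(pair(pair(e, m(pair(pair(e, e), e), pair(e, 0), pair(0, e))), e), 0), pair(pair(0, e), pair(e, 0)), m(pair(pair(0, e), pair(0, pair(0, e))), e, pair(e, e))))   [R2 at 1]
2. pair(e, m(pair(pair(pair(e, m(pair(pair(e, e), e), pair(e, 0), pair(0, e))), e), 0), pair(pair(0, e), pair(e, 0)), m(pair(pair(0, e), pair(0, pair(0, e))), e, pair(e, e))))  →  pair(e, 0)   [R2 at 2]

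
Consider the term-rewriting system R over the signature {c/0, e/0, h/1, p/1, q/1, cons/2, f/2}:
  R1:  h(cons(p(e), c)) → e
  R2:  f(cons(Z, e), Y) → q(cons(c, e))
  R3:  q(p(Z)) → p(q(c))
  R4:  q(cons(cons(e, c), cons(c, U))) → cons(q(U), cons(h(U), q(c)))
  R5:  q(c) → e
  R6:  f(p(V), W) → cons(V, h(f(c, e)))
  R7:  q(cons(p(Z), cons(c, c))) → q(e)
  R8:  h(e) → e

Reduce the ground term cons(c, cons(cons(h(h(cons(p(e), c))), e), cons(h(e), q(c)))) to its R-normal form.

1. cons(c, cons(cons(h(h(cons(p(e), c))), e), cons(h(e), q(c))))  →  cons(c, cons(cons(h(e), e), cons(h(e), q(c))))   [R1 at 2.1.1.1]
2. cons(c, cons(cons(h(e), e), cons(h(e), q(c))))  →  cons(c, cons(cons(e, e), cons(h(e), q(c))))   [R8 at 2.1.1]
3. cons(c, cons(cons(e, e), cons(h(e), q(c))))  →  cons(c, cons(cons(e, e), cons(e, q(c))))   [R8 at 2.2.1]
4. cons(c, cons(cons(e, e), cons(e, q(c))))  →  cons(c, cons(cons(e, e), cons(e, e)))   [R5 at 2.2.2]

cons(c, cons(cons(e, e), cons(e, e)))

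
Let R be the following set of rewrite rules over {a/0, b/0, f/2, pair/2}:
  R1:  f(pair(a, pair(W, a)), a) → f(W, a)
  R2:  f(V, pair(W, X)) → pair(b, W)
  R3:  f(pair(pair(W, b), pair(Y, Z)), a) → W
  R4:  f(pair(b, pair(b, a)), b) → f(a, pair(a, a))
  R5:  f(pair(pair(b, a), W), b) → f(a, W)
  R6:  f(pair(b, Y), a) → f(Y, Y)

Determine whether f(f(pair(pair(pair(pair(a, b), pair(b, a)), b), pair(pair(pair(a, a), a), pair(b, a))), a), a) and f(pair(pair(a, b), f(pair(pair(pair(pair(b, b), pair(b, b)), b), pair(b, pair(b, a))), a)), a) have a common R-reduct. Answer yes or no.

yes — NF(t₁) = a, NF(t₂) = a

Reduce t₁ = f(f(pair(pair(pair(pair(a, b), pair(b, a)), b), pair(pair(pair(a, a), a), pair(b, a))), a), a):
1. f(f(pair(pair(pair(pair(a, b), pair(b, a)), b), pair(pair(pair(a, a), a), pair(b, a))), a), a)  →  f(pair(pair(a, b), pair(b, a)), a)   [R3 at 1]
2. f(pair(pair(a, b), pair(b, a)), a)  →  a   [R3 at ε]

Reduce t₂ = f(pair(pair(a, b), f(pair(pair(pair(pair(b, b), pair(b, b)), b), pair(b, pair(b, a))), a)), a):
1. f(pair(pair(a, b), f(pair(pair(pair(pair(b, b), pair(b, b)), b), pair(b, pair(b, a))), a)), a)  →  f(pair(pair(a, b), pair(pair(b, b), pair(b, b))), a)   [R3 at 1.2]
2. f(pair(pair(a, b), pair(pair(b, b), pair(b, b))), a)  →  a   [R3 at ε]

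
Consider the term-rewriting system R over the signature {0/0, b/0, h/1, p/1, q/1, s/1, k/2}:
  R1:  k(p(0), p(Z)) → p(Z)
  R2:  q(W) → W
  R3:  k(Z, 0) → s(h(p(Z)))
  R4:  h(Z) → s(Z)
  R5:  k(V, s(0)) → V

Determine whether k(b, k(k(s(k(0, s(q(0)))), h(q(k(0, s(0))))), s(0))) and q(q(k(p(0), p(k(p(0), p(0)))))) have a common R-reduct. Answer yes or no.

Reduce t₁ = k(b, k(k(s(k(0, s(q(0)))), h(q(k(0, s(0))))), s(0))):
1. k(b, k(k(s(k(0, s(q(0)))), h(q(k(0, s(0))))), s(0)))  →  k(b, k(s(k(0, s(q(0)))), h(q(k(0, s(0))))))   [R5 at 2]
2. k(b, k(s(k(0, s(q(0)))), h(q(k(0, s(0))))))  →  k(b, k(s(k(0, s(0))), h(q(k(0, s(0))))))   [R2 at 2.1.1.2.1]
3. k(b, k(s(k(0, s(0))), h(q(k(0, s(0))))))  →  k(b, k(s(0), h(q(k(0, s(0))))))   [R5 at 2.1.1]
4. k(b, k(s(0), h(q(k(0, s(0))))))  →  k(b, k(s(0), s(q(k(0, s(0))))))   [R4 at 2.2]
5. k(b, k(s(0), s(q(k(0, s(0))))))  →  k(b, k(s(0), s(k(0, s(0)))))   [R2 at 2.2.1]
6. k(b, k(s(0), s(k(0, s(0)))))  →  k(b, k(s(0), s(0)))   [R5 at 2.2.1]
7. k(b, k(s(0), s(0)))  →  k(b, s(0))   [R5 at 2]
8. k(b, s(0))  →  b   [R5 at ε]

Reduce t₂ = q(q(k(p(0), p(k(p(0), p(0)))))):
1. q(q(k(p(0), p(k(p(0), p(0))))))  →  q(k(p(0), p(k(p(0), p(0)))))   [R2 at ε]
2. q(k(p(0), p(k(p(0), p(0)))))  →  k(p(0), p(k(p(0), p(0))))   [R2 at ε]
3. k(p(0), p(k(p(0), p(0))))  →  p(k(p(0), p(0)))   [R1 at ε]
4. p(k(p(0), p(0)))  →  p(p(0))   [R1 at 1]

no — NF(t₁) = b, NF(t₂) = p(p(0))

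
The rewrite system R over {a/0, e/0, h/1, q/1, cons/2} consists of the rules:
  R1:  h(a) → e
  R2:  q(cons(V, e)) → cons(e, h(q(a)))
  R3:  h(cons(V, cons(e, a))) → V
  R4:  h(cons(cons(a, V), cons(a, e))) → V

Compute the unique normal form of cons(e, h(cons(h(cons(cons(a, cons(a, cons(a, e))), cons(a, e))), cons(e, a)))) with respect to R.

1. cons(e, h(cons(h(cons(cons(a, cons(a, cons(a, e))), cons(a, e))), cons(e, a))))  →  cons(e, h(cons(cons(a, cons(a, cons(a, e))), cons(a, e))))   [R3 at 2]
2. cons(e, h(cons(cons(a, cons(a, cons(a, e))), cons(a, e))))  →  cons(e, cons(a, cons(a, e)))   [R4 at 2]

cons(e, cons(a, cons(a, e)))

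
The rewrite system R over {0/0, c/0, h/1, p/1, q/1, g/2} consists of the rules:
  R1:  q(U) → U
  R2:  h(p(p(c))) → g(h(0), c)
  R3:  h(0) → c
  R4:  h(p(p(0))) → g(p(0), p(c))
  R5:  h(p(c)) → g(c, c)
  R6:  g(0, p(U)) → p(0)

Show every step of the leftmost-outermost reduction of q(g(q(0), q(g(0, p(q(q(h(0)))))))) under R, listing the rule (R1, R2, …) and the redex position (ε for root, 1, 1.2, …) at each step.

p(0)

1. q(g(q(0), q(g(0, p(q(q(h(0))))))))  →  g(q(0), q(g(0, p(q(q(h(0)))))))   [R1 at ε]
2. g(q(0), q(g(0, p(q(q(h(0)))))))  →  g(0, q(g(0, p(q(q(h(0)))))))   [R1 at 1]
3. g(0, q(g(0, p(q(q(h(0)))))))  →  g(0, g(0, p(q(q(h(0))))))   [R1 at 2]
4. g(0, g(0, p(q(q(h(0))))))  →  g(0, p(0))   [R6 at 2]
5. g(0, p(0))  →  p(0)   [R6 at ε]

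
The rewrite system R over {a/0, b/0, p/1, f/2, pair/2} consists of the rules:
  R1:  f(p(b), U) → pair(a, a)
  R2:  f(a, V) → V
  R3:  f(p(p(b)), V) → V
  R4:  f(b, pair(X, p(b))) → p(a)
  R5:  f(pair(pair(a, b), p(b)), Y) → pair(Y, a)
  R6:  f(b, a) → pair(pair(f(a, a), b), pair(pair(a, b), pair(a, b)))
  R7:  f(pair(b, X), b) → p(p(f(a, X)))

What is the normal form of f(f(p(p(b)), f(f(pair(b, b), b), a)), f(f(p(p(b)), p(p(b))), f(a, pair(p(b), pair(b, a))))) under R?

pair(p(b), pair(b, a))

1. f(f(p(p(b)), f(f(pair(b, b), b), a)), f(f(p(p(b)), p(p(b))), f(a, pair(p(b), pair(b, a)))))  →  f(f(f(pair(b, b), b), a), f(f(p(p(b)), p(p(b))), f(a, pair(p(b), pair(b, a)))))   [R3 at 1]
2. f(f(f(pair(b, b), b), a), f(f(p(p(b)), p(p(b))), f(a, pair(p(b), pair(b, a)))))  →  f(f(p(p(f(a, b))), a), f(f(p(p(b)), p(p(b))), f(a, pair(p(b), pair(b, a)))))   [R7 at 1.1]
3. f(f(p(p(f(a, b))), a), f(f(p(p(b)), p(p(b))), f(a, pair(p(b), pair(b, a)))))  →  f(f(p(p(b)), a), f(f(p(p(b)), p(p(b))), f(a, pair(p(b), pair(b, a)))))   [R2 at 1.1.1.1]
4. f(f(p(p(b)), a), f(f(p(p(b)), p(p(b))), f(a, pair(p(b), pair(b, a)))))  →  f(a, f(f(p(p(b)), p(p(b))), f(a, pair(p(b), pair(b, a)))))   [R3 at 1]
5. f(a, f(f(p(p(b)), p(p(b))), f(a, pair(p(b), pair(b, a)))))  →  f(f(p(p(b)), p(p(b))), f(a, pair(p(b), pair(b, a))))   [R2 at ε]
6. f(f(p(p(b)), p(p(b))), f(a, pair(p(b), pair(b, a))))  →  f(p(p(b)), f(a, pair(p(b), pair(b, a))))   [R3 at 1]
7. f(p(p(b)), f(a, pair(p(b), pair(b, a))))  →  f(a, pair(p(b), pair(b, a)))   [R3 at ε]
8. f(a, pair(p(b), pair(b, a)))  →  pair(p(b), pair(b, a))   [R2 at ε]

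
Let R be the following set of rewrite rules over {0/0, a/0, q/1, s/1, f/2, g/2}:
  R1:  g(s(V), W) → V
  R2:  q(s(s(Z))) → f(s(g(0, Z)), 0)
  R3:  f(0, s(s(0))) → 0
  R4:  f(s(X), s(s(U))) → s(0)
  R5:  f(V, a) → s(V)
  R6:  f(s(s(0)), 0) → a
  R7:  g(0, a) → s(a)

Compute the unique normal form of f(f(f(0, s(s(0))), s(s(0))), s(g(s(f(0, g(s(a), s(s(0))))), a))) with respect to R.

1. f(f(f(0, s(s(0))), s(s(0))), s(g(s(f(0, g(s(a), s(s(0))))), a)))  →  f(f(0, s(s(0))), s(g(s(f(0, g(s(a), s(s(0))))), a)))   [R3 at 1.1]
2. f(f(0, s(s(0))), s(g(s(f(0, g(s(a), s(s(0))))), a)))  →  f(0, s(g(s(f(0, g(s(a), s(s(0))))), a)))   [R3 at 1]
3. f(0, s(g(s(f(0, g(s(a), s(s(0))))), a)))  →  f(0, s(f(0, g(s(a), s(s(0))))))   [R1 at 2.1]
4. f(0, s(f(0, g(s(a), s(s(0))))))  →  f(0, s(f(0, a)))   [R1 at 2.1.2]
5. f(0, s(f(0, a)))  →  f(0, s(s(0)))   [R5 at 2.1]
6. f(0, s(s(0)))  →  0   [R3 at ε]

0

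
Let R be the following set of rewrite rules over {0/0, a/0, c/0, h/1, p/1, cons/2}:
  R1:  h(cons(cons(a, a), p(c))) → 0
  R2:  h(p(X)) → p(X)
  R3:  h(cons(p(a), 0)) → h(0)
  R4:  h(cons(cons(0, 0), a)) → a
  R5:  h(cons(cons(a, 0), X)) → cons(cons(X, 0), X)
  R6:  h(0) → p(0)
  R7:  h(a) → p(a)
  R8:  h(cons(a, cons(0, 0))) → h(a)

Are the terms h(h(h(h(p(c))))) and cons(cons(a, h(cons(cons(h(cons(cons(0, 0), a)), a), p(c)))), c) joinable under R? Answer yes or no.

Reduce t₁ = h(h(h(h(p(c))))):
1. h(h(h(h(p(c)))))  →  h(h(h(p(c))))   [R2 at 1.1.1]
2. h(h(h(p(c))))  →  h(h(p(c)))   [R2 at 1.1]
3. h(h(p(c)))  →  h(p(c))   [R2 at 1]
4. h(p(c))  →  p(c)   [R2 at ε]

Reduce t₂ = cons(cons(a, h(cons(cons(h(cons(cons(0, 0), a)), a), p(c)))), c):
1. cons(cons(a, h(cons(cons(h(cons(cons(0, 0), a)), a), p(c)))), c)  →  cons(cons(a, h(cons(cons(a, a), p(c)))), c)   [R4 at 1.2.1.1.1]
2. cons(cons(a, h(cons(cons(a, a), p(c)))), c)  →  cons(cons(a, 0), c)   [R1 at 1.2]

no — NF(t₁) = p(c), NF(t₂) = cons(cons(a, 0), c)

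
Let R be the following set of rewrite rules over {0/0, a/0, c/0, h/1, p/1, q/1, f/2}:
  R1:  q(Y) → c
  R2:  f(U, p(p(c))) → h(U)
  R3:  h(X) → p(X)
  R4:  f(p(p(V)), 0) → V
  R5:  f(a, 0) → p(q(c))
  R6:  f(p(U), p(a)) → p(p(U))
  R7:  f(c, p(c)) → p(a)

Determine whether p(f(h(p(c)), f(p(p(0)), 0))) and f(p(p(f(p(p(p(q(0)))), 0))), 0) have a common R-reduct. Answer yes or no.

yes — NF(t₁) = p(c), NF(t₂) = p(c)

Reduce t₁ = p(f(h(p(c)), f(p(p(0)), 0))):
1. p(f(h(p(c)), f(p(p(0)), 0)))  →  p(f(p(p(c)), f(p(p(0)), 0)))   [R3 at 1.1]
2. p(f(p(p(c)), f(p(p(0)), 0)))  →  p(f(p(p(c)), 0))   [R4 at 1.2]
3. p(f(p(p(c)), 0))  →  p(c)   [R4 at 1]

Reduce t₂ = f(p(p(f(p(p(p(q(0)))), 0))), 0):
1. f(p(p(f(p(p(p(q(0)))), 0))), 0)  →  f(p(p(p(q(0)))), 0)   [R4 at ε]
2. f(p(p(p(q(0)))), 0)  →  p(q(0))   [R4 at ε]
3. p(q(0))  →  p(c)   [R1 at 1]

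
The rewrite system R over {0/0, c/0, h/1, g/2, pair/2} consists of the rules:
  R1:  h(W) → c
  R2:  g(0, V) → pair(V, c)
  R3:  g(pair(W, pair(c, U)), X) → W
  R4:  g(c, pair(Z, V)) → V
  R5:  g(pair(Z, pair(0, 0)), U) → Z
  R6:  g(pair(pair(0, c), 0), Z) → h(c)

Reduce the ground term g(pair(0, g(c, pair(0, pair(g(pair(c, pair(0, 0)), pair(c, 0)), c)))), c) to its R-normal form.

1. g(pair(0, g(c, pair(0, pair(g(pair(c, pair(0, 0)), pair(c, 0)), c)))), c)  →  g(pair(0, pair(g(pair(c, pair(0, 0)), pair(c, 0)), c)), c)   [R4 at 1.2]
2. g(pair(0, pair(g(pair(c, pair(0, 0)), pair(c, 0)), c)), c)  →  g(pair(0, pair(c, c)), c)   [R5 at 1.2.1]
3. g(pair(0, pair(c, c)), c)  →  0   [R3 at ε]

0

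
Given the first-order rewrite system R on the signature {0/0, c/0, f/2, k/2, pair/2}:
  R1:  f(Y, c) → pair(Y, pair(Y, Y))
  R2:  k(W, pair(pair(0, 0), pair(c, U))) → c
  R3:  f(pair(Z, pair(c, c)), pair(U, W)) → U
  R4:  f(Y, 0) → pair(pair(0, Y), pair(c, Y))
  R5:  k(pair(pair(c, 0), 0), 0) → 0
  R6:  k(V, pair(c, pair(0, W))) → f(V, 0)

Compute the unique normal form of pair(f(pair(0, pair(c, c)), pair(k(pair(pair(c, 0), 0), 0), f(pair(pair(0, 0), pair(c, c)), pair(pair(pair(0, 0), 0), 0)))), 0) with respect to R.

pair(0, 0)

1. pair(f(pair(0, pair(c, c)), pair(k(pair(pair(c, 0), 0), 0), f(pair(pair(0, 0), pair(c, c)), pair(pair(pair(0, 0), 0), 0)))), 0)  →  pair(k(pair(pair(c, 0), 0), 0), 0)   [R3 at 1]
2. pair(k(pair(pair(c, 0), 0), 0), 0)  →  pair(0, 0)   [R5 at 1]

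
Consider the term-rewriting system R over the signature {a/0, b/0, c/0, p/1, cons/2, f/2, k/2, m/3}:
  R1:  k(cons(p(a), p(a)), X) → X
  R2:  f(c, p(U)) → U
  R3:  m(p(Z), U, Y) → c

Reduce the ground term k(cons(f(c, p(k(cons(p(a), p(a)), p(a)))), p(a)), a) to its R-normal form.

1. k(cons(f(c, p(k(cons(p(a), p(a)), p(a)))), p(a)), a)  →  k(cons(k(cons(p(a), p(a)), p(a)), p(a)), a)   [R2 at 1.1]
2. k(cons(k(cons(p(a), p(a)), p(a)), p(a)), a)  →  k(cons(p(a), p(a)), a)   [R1 at 1.1]
3. k(cons(p(a), p(a)), a)  →  a   [R1 at ε]

a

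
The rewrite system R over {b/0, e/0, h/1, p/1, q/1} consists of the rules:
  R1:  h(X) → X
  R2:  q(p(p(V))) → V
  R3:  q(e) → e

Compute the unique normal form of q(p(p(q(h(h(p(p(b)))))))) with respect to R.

1. q(p(p(q(h(h(p(p(b))))))))  →  q(h(h(p(p(b)))))   [R2 at ε]
2. q(h(h(p(p(b)))))  →  q(h(p(p(b))))   [R1 at 1]
3. q(h(p(p(b))))  →  q(p(p(b)))   [R1 at 1]
4. q(p(p(b)))  →  b   [R2 at ε]

b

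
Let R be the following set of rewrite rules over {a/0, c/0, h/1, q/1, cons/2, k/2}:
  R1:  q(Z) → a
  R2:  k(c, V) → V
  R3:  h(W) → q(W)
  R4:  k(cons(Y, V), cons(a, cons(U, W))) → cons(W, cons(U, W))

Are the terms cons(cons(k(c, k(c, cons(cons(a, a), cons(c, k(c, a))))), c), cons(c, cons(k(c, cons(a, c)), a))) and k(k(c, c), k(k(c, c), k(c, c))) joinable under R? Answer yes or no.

Reduce t₁ = cons(cons(k(c, k(c, cons(cons(a, a), cons(c, k(c, a))))), c), cons(c, cons(k(c, cons(a, c)), a))):
1. cons(cons(k(c, k(c, cons(cons(a, a), cons(c, k(c, a))))), c), cons(c, cons(k(c, cons(a, c)), a)))  →  cons(cons(k(c, cons(cons(a, a), cons(c, k(c, a)))), c), cons(c, cons(k(c, cons(a, c)), a)))   [R2 at 1.1]
2. cons(cons(k(c, cons(cons(a, a), cons(c, k(c, a)))), c), cons(c, cons(k(c, cons(a, c)), a)))  →  cons(cons(cons(cons(a, a), cons(c, k(c, a))), c), cons(c, cons(k(c, cons(a, c)), a)))   [R2 at 1.1]
3. cons(cons(cons(cons(a, a), cons(c, k(c, a))), c), cons(c, cons(k(c, cons(a, c)), a)))  →  cons(cons(cons(cons(a, a), cons(c, a)), c), cons(c, cons(k(c, cons(a, c)), a)))   [R2 at 1.1.2.2]
4. cons(cons(cons(cons(a, a), cons(c, a)), c), cons(c, cons(k(c, cons(a, c)), a)))  →  cons(cons(cons(cons(a, a), cons(c, a)), c), cons(c, cons(cons(a, c), a)))   [R2 at 2.2.1]

Reduce t₂ = k(k(c, c), k(k(c, c), k(c, c))):
1. k(k(c, c), k(k(c, c), k(c, c)))  →  k(c, k(k(c, c), k(c, c)))   [R2 at 1]
2. k(c, k(k(c, c), k(c, c)))  →  k(k(c, c), k(c, c))   [R2 at ε]
3. k(k(c, c), k(c, c))  →  k(c, k(c, c))   [R2 at 1]
4. k(c, k(c, c))  →  k(c, c)   [R2 at ε]
5. k(c, c)  →  c   [R2 at ε]

no — NF(t₁) = cons(cons(cons(cons(a, a), cons(c, a)), c), cons(c, cons(cons(a, c), a))), NF(t₂) = c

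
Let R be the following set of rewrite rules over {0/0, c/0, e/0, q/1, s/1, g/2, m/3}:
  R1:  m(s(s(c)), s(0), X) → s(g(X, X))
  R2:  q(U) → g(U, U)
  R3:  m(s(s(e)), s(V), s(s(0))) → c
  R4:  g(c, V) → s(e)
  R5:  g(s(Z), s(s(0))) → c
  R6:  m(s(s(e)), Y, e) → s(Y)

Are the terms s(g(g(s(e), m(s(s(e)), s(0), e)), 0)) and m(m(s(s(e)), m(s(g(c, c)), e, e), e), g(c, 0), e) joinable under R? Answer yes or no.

yes — NF(t₁) = s(s(e)), NF(t₂) = s(s(e))

Reduce t₁ = s(g(g(s(e), m(s(s(e)), s(0), e)), 0)):
1. s(g(g(s(e), m(s(s(e)), s(0), e)), 0))  →  s(g(g(s(e), s(s(0))), 0))   [R6 at 1.1.2]
2. s(g(g(s(e), s(s(0))), 0))  →  s(g(c, 0))   [R5 at 1.1]
3. s(g(c, 0))  →  s(s(e))   [R4 at 1]

Reduce t₂ = m(m(s(s(e)), m(s(g(c, c)), e, e), e), g(c, 0), e):
1. m(m(s(s(e)), m(s(g(c, c)), e, e), e), g(c, 0), e)  →  m(s(m(s(g(c, c)), e, e)), g(c, 0), e)   [R6 at 1]
2. m(s(m(s(g(c, c)), e, e)), g(c, 0), e)  →  m(s(m(s(s(e)), e, e)), g(c, 0), e)   [R4 at 1.1.1.1]
3. m(s(m(s(s(e)), e, e)), g(c, 0), e)  →  m(s(s(e)), g(c, 0), e)   [R6 at 1.1]
4. m(s(s(e)), g(c, 0), e)  →  s(g(c, 0))   [R6 at ε]
5. s(g(c, 0))  →  s(s(e))   [R4 at 1]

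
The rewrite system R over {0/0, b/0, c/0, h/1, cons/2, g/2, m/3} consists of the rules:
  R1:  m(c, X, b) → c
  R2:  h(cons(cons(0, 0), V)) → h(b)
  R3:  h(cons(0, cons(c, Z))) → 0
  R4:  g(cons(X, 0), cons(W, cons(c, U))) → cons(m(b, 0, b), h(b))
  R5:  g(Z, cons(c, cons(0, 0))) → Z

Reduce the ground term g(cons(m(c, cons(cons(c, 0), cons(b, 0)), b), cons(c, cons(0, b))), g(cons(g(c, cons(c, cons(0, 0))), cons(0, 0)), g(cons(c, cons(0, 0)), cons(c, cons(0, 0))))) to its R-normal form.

cons(c, cons(c, cons(0, b)))

1. g(cons(m(c, cons(cons(c, 0), cons(b, 0)), b), cons(c, cons(0, b))), g(cons(g(c, cons(c, cons(0, 0))), cons(0, 0)), g(cons(c, cons(0, 0)), cons(c, cons(0, 0)))))  →  g(cons(c, cons(c, cons(0, b))), g(cons(g(c, cons(c, cons(0, 0))), cons(0, 0)), g(cons(c, cons(0, 0)), cons(c, cons(0, 0)))))   [R1 at 1.1]
2. g(cons(c, cons(c, cons(0, b))), g(cons(g(c, cons(c, cons(0, 0))), cons(0, 0)), g(cons(c, cons(0, 0)), cons(c, cons(0, 0)))))  →  g(cons(c, cons(c, cons(0, b))), g(cons(c, cons(0, 0)), g(cons(c, cons(0, 0)), cons(c, cons(0, 0)))))   [R5 at 2.1.1]
3. g(cons(c, cons(c, cons(0, b))), g(cons(c, cons(0, 0)), g(cons(c, cons(0, 0)), cons(c, cons(0, 0)))))  →  g(cons(c, cons(c, cons(0, b))), g(cons(c, cons(0, 0)), cons(c, cons(0, 0))))   [R5 at 2.2]
4. g(cons(c, cons(c, cons(0, b))), g(cons(c, cons(0, 0)), cons(c, cons(0, 0))))  →  g(cons(c, cons(c, cons(0, b))), cons(c, cons(0, 0)))   [R5 at 2]
5. g(cons(c, cons(c, cons(0, b))), cons(c, cons(0, 0)))  →  cons(c, cons(c, cons(0, b)))   [R5 at ε]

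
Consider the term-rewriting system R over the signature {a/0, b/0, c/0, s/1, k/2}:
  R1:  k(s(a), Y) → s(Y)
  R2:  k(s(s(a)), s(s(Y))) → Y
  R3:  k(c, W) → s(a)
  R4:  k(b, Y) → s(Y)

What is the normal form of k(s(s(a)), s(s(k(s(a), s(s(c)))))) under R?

s(s(s(c)))

1. k(s(s(a)), s(s(k(s(a), s(s(c))))))  →  k(s(a), s(s(c)))   [R2 at ε]
2. k(s(a), s(s(c)))  →  s(s(s(c)))   [R1 at ε]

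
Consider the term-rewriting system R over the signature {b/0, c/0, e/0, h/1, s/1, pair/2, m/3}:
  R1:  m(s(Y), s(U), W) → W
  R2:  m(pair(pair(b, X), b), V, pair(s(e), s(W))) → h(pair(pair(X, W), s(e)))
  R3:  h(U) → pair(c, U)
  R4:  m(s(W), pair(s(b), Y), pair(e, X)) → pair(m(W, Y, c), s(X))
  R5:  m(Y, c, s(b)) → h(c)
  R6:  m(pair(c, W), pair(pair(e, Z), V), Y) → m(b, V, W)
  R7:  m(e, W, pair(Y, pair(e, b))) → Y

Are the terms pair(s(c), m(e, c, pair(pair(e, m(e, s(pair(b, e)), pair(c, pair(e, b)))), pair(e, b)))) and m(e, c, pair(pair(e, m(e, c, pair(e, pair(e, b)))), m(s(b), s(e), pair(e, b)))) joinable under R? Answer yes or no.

Reduce t₁ = pair(s(c), m(e, c, pair(pair(e, m(e, s(pair(b, e)), pair(c, pair(e, b)))), pair(e, b)))):
1. pair(s(c), m(e, c, pair(pair(e, m(e, s(pair(b, e)), pair(c, pair(e, b)))), pair(e, b))))  →  pair(s(c), pair(e, m(e, s(pair(b, e)), pair(c, pair(e, b)))))   [R7 at 2]
2. pair(s(c), pair(e, m(e, s(pair(b, e)), pair(c, pair(e, b)))))  →  pair(s(c), pair(e, c))   [R7 at 2.2]

Reduce t₂ = m(e, c, pair(pair(e, m(e, c, pair(e, pair(e, b)))), m(s(b), s(e), pair(e, b)))):
1. m(e, c, pair(pair(e, m(e, c, pair(e, pair(e, b)))), m(s(b), s(e), pair(e, b))))  →  m(e, c, pair(pair(e, e), m(s(b), s(e), pair(e, b))))   [R7 at 3.1.2]
2. m(e, c, pair(pair(e, e), m(s(b), s(e), pair(e, b))))  →  m(e, c, pair(pair(e, e), pair(e, b)))   [R1 at 3.2]
3. m(e, c, pair(pair(e, e), pair(e, b)))  →  pair(e, e)   [R7 at ε]

no — NF(t₁) = pair(s(c), pair(e, c)), NF(t₂) = pair(e, e)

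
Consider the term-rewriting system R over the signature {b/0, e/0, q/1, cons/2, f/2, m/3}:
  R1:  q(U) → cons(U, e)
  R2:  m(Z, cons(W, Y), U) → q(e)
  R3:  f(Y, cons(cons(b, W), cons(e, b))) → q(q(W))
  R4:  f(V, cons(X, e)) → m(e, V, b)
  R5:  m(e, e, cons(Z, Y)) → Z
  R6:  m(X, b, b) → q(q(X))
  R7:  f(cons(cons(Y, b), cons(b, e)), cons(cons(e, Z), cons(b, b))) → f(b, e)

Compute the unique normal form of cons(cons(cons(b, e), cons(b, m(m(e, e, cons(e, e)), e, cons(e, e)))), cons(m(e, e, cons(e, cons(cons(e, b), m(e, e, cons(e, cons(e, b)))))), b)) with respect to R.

1. cons(cons(cons(b, e), cons(b, m(m(e, e, cons(e, e)), e, cons(e, e)))), cons(m(e, e, cons(e, cons(cons(e, b), m(e, e, cons(e, cons(e, b)))))), b))  →  cons(cons(cons(b, e), cons(b, m(e, e, cons(e, e)))), cons(m(e, e, cons(e, cons(cons(e, b), m(e, e, cons(e, cons(e, b)))))), b))   [R5 at 1.2.2.1]
2. cons(cons(cons(b, e), cons(b, m(e, e, cons(e, e)))), cons(m(e, e, cons(e, cons(cons(e, b), m(e, e, cons(e, cons(e, b)))))), b))  →  cons(cons(cons(b, e), cons(b, e)), cons(m(e, e, cons(e, cons(cons(e, b), m(e, e, cons(e, cons(e, b)))))), b))   [R5 at 1.2.2]
3. cons(cons(cons(b, e), cons(b, e)), cons(m(e, e, cons(e, cons(cons(e, b), m(e, e, cons(e, cons(e, b)))))), b))  →  cons(cons(cons(b, e), cons(b, e)), cons(e, b))   [R5 at 2.1]

cons(cons(cons(b, e), cons(b, e)), cons(e, b))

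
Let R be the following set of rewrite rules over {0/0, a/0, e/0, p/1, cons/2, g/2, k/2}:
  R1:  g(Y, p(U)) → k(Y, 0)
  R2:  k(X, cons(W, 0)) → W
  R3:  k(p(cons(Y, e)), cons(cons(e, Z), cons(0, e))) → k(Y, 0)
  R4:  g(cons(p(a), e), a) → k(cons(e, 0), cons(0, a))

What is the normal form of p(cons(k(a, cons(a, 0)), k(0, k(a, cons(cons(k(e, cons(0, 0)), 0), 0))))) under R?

1. p(cons(k(a, cons(a, 0)), k(0, k(a, cons(cons(k(e, cons(0, 0)), 0), 0)))))  →  p(cons(a, k(0, k(a, cons(cons(k(e, cons(0, 0)), 0), 0)))))   [R2 at 1.1]
2. p(cons(a, k(0, k(a, cons(cons(k(e, cons(0, 0)), 0), 0)))))  →  p(cons(a, k(0, cons(k(e, cons(0, 0)), 0))))   [R2 at 1.2.2]
3. p(cons(a, k(0, cons(k(e, cons(0, 0)), 0))))  →  p(cons(a, k(e, cons(0, 0))))   [R2 at 1.2]
4. p(cons(a, k(e, cons(0, 0))))  →  p(cons(a, 0))   [R2 at 1.2]

p(cons(a, 0))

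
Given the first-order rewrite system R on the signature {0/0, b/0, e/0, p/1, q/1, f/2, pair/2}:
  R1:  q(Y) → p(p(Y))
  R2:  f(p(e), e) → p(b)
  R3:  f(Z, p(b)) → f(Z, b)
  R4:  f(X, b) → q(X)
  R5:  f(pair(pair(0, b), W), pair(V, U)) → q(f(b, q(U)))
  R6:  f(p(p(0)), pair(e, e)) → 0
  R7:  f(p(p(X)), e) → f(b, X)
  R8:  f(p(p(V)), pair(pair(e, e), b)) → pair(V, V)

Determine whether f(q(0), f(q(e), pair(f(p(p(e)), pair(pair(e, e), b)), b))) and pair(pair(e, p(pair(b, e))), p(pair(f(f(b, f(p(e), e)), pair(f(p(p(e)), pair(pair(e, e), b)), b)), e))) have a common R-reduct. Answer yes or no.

Reduce t₁ = f(q(0), f(q(e), pair(f(p(p(e)), pair(pair(e, e), b)), b))):
1. f(q(0), f(q(e), pair(f(p(p(e)), pair(pair(e, e), b)), b)))  →  f(p(p(0)), f(q(e), pair(f(p(p(e)), pair(pair(e, e), b)), b)))   [R1 at 1]
2. f(p(p(0)), f(q(e), pair(f(p(p(e)), pair(pair(e, e), b)), b)))  →  f(p(p(0)), f(p(p(e)), pair(f(p(p(e)), pair(pair(e, e), b)), b)))   [R1 at 2.1]
3. f(p(p(0)), f(p(p(e)), pair(f(p(p(e)), pair(pair(e, e), b)), b)))  →  f(p(p(0)), f(p(p(e)), pair(pair(e, e), b)))   [R8 at 2.2.1]
4. f(p(p(0)), f(p(p(e)), pair(pair(e, e), b)))  →  f(p(p(0)), pair(e, e))   [R8 at 2]
5. f(p(p(0)), pair(e, e))  →  0   [R6 at ε]

Reduce t₂ = pair(pair(e, p(pair(b, e))), p(pair(f(f(b, f(p(e), e)), pair(f(p(p(e)), pair(pair(e, e), b)), b)), e))):
1. pair(pair(e, p(pair(b, e))), p(pair(f(f(b, f(p(e), e)), pair(f(p(p(e)), pair(pair(e, e), b)), b)), e)))  →  pair(pair(e, p(pair(b, e))), p(pair(f(f(b, p(b)), pair(f(p(p(e)), pair(pair(e, e), b)), b)), e)))   [R2 at 2.1.1.1.2]
2. pair(pair(e, p(pair(b, e))), p(pair(f(f(b, p(b)), pair(f(p(p(e)), pair(pair(e, e), b)), b)), e)))  →  pair(pair(e, p(pair(b, e))), p(pair(f(f(b, b), pair(f(p(p(e)), pair(pair(e, e), b)), b)), e)))   [R3 at 2.1.1.1]
3. pair(pair(e, p(pair(b, e))), p(pair(f(f(b, b), pair(f(p(p(e)), pair(pair(e, e), b)), b)), e)))  →  pair(pair(e, p(pair(b, e))), p(pair(f(q(b), pair(f(p(p(e)), pair(pair(e, e), b)), b)), e)))   [R4 at 2.1.1.1]
4. pair(pair(e, p(pair(b, e))), p(pair(f(q(b), pair(f(p(p(e)), pair(pair(e, e), b)), b)), e)))  →  pair(pair(e, p(pair(b, e))), p(pair(f(p(p(b)), pair(f(p(p(e)), pair(pair(e, e), b)), b)), e)))   [R1 at 2.1.1.1]
5. pair(pair(e, p(pair(b, e))), p(pair(f(p(p(b)), pair(f(p(p(e)), pair(pair(e, e), b)), b)), e)))  →  pair(pair(e, p(pair(b, e))), p(pair(f(p(p(b)), pair(pair(e, e), b)), e)))   [R8 at 2.1.1.2.1]
6. pair(pair(e, p(pair(b, e))), p(pair(f(p(p(b)), pair(pair(e, e), b)), e)))  →  pair(pair(e, p(pair(b, e))), p(pair(pair(b, b), e)))   [R8 at 2.1.1]

no — NF(t₁) = 0, NF(t₂) = pair(pair(e, p(pair(b, e))), p(pair(pair(b, b), e)))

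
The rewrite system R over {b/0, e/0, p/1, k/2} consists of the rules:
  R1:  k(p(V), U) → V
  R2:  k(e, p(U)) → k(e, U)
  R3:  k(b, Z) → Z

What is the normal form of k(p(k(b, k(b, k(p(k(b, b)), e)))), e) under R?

b

1. k(p(k(b, k(b, k(p(k(b, b)), e)))), e)  →  k(b, k(b, k(p(k(b, b)), e)))   [R1 at ε]
2. k(b, k(b, k(p(k(b, b)), e)))  →  k(b, k(p(k(b, b)), e))   [R3 at ε]
3. k(b, k(p(k(b, b)), e))  →  k(p(k(b, b)), e)   [R3 at ε]
4. k(p(k(b, b)), e)  →  k(b, b)   [R1 at ε]
5. k(b, b)  →  b   [R3 at ε]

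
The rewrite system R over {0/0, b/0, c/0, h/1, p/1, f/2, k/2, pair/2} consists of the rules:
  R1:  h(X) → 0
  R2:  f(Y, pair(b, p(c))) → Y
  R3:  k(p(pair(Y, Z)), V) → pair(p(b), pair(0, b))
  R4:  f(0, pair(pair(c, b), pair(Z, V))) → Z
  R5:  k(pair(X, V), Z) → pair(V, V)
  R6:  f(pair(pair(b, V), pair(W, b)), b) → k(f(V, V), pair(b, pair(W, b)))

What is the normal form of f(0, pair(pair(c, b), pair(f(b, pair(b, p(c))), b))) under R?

1. f(0, pair(pair(c, b), pair(f(b, pair(b, p(c))), b)))  →  f(b, pair(b, p(c)))   [R4 at ε]
2. f(b, pair(b, p(c)))  →  b   [R2 at ε]

b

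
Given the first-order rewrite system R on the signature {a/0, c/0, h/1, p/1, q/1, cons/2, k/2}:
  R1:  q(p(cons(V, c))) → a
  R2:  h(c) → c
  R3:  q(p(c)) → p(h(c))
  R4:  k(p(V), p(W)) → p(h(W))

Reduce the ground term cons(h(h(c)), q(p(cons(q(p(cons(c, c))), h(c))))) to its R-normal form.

1. cons(h(h(c)), q(p(cons(q(p(cons(c, c))), h(c)))))  →  cons(h(c), q(p(cons(q(p(cons(c, c))), h(c)))))   [R2 at 1.1]
2. cons(h(c), q(p(cons(q(p(cons(c, c))), h(c)))))  →  cons(c, q(p(cons(q(p(cons(c, c))), h(c)))))   [R2 at 1]
3. cons(c, q(p(cons(q(p(cons(c, c))), h(c)))))  →  cons(c, q(p(cons(a, h(c)))))   [R1 at 2.1.1.1]
4. cons(c, q(p(cons(a, h(c)))))  →  cons(c, q(p(cons(a, c))))   [R2 at 2.1.1.2]
5. cons(c, q(p(cons(a, c))))  →  cons(c, a)   [R1 at 2]

cons(c, a)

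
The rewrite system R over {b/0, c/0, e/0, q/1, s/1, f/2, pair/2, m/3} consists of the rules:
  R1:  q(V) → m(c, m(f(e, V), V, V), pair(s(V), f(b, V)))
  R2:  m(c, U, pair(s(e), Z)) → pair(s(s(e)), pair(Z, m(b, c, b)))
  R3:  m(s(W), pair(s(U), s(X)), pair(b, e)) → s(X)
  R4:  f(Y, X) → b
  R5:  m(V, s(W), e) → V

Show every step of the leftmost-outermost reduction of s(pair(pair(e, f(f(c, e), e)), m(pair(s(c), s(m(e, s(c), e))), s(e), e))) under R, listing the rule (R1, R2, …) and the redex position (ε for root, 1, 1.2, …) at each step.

s(pair(pair(e, b), pair(s(c), s(e))))

1. s(pair(pair(e, f(f(c, e), e)), m(pair(s(c), s(m(e, s(c), e))), s(e), e)))  →  s(pair(pair(e, b), m(pair(s(c), s(m(e, s(c), e))), s(e), e)))   [R4 at 1.1.2]
2. s(pair(pair(e, b), m(pair(s(c), s(m(e, s(c), e))), s(e), e)))  →  s(pair(pair(e, b), pair(s(c), s(m(e, s(c), e)))))   [R5 at 1.2]
3. s(pair(pair(e, b), pair(s(c), s(m(e, s(c), e)))))  →  s(pair(pair(e, b), pair(s(c), s(e))))   [R5 at 1.2.2.1]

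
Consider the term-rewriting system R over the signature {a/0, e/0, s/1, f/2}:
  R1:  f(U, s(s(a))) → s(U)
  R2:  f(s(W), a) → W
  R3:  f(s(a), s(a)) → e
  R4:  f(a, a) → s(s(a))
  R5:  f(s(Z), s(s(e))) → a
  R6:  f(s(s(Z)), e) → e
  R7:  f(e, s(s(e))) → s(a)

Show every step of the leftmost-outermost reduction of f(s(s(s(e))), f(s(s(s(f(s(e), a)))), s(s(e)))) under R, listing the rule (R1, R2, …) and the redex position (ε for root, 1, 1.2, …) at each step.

s(s(e))

1. f(s(s(s(e))), f(s(s(s(f(s(e), a)))), s(s(e))))  →  f(s(s(s(e))), a)   [R5 at 2]
2. f(s(s(s(e))), a)  →  s(s(e))   [R2 at ε]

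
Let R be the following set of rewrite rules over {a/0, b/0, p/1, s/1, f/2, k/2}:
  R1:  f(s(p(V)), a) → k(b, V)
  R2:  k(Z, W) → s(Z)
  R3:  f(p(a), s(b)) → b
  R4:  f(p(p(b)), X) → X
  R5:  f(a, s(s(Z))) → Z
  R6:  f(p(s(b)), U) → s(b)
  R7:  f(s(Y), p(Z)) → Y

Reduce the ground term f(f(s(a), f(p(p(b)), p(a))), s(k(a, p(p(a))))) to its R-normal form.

a

1. f(f(s(a), f(p(p(b)), p(a))), s(k(a, p(p(a)))))  →  f(f(s(a), p(a)), s(k(a, p(p(a)))))   [R4 at 1.2]
2. f(f(s(a), p(a)), s(k(a, p(p(a)))))  →  f(a, s(k(a, p(p(a)))))   [R7 at 1]
3. f(a, s(k(a, p(p(a)))))  →  f(a, s(s(a)))   [R2 at 2.1]
4. f(a, s(s(a)))  →  a   [R5 at ε]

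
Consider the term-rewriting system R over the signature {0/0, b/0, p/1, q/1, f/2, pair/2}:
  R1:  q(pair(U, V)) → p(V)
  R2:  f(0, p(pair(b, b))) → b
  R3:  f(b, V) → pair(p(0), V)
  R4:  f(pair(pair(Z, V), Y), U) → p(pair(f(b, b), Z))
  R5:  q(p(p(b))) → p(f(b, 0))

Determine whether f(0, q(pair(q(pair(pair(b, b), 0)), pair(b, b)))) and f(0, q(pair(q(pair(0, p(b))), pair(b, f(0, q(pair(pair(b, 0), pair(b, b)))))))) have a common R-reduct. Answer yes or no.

Reduce t₁ = f(0, q(pair(q(pair(pair(b, b), 0)), pair(b, b)))):
1. f(0, q(pair(q(pair(pair(b, b), 0)), pair(b, b))))  →  f(0, p(pair(b, b)))   [R1 at 2]
2. f(0, p(pair(b, b)))  →  b   [R2 at ε]

Reduce t₂ = f(0, q(pair(q(pair(0, p(b))), pair(b, f(0, q(pair(pair(b, 0), pair(b, b)))))))):
1. f(0, q(pair(q(pair(0, p(b))), pair(b, f(0, q(pair(pair(b, 0), pair(b, b))))))))  →  f(0, p(pair(b, f(0, q(pair(pair(b, 0), pair(b, b)))))))   [R1 at 2]
2. f(0, p(pair(b, f(0, q(pair(pair(b, 0), pair(b, b)))))))  →  f(0, p(pair(b, f(0, p(pair(b, b))))))   [R1 at 2.1.2.2]
3. f(0, p(pair(b, f(0, p(pair(b, b))))))  →  f(0, p(pair(b, b)))   [R2 at 2.1.2]
4. f(0, p(pair(b, b)))  →  b   [R2 at ε]

yes — NF(t₁) = b, NF(t₂) = b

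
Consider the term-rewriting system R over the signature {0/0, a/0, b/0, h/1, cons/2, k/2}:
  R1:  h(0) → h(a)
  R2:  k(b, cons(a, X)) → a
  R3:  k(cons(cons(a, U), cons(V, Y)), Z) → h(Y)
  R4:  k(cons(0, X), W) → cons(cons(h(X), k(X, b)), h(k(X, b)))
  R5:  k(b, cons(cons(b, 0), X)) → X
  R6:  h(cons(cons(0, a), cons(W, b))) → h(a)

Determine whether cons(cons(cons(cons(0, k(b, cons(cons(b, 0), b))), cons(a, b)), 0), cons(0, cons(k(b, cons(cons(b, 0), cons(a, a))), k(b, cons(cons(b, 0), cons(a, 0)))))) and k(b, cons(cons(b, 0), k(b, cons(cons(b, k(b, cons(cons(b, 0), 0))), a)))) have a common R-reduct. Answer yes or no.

Reduce t₁ = cons(cons(cons(cons(0, k(b, cons(cons(b, 0), b))), cons(a, b)), 0), cons(0, cons(k(b, cons(cons(b, 0), cons(a, a))), k(b, cons(cons(b, 0), cons(a, 0)))))):
1. cons(cons(cons(cons(0, k(b, cons(cons(b, 0), b))), cons(a, b)), 0), cons(0, cons(k(b, cons(cons(b, 0), cons(a, a))), k(b, cons(cons(b, 0), cons(a, 0))))))  →  cons(cons(cons(cons(0, b), cons(a, b)), 0), cons(0, cons(k(b, cons(cons(b, 0), cons(a, a))), k(b, cons(cons(b, 0), cons(a, 0))))))   [R5 at 1.1.1.2]
2. cons(cons(cons(cons(0, b), cons(a, b)), 0), cons(0, cons(k(b, cons(cons(b, 0), cons(a, a))), k(b, cons(cons(b, 0), cons(a, 0))))))  →  cons(cons(cons(cons(0, b), cons(a, b)), 0), cons(0, cons(cons(a, a), k(b, cons(cons(b, 0), cons(a, 0))))))   [R5 at 2.2.1]
3. cons(cons(cons(cons(0, b), cons(a, b)), 0), cons(0, cons(cons(a, a), k(b, cons(cons(b, 0), cons(a, 0))))))  →  cons(cons(cons(cons(0, b), cons(a, b)), 0), cons(0, cons(cons(a, a), cons(a, 0))))   [R5 at 2.2.2]

Reduce t₂ = k(b, cons(cons(b, 0), k(b, cons(cons(b, k(b, cons(cons(b, 0), 0))), a)))):
1. k(b, cons(cons(b, 0), k(b, cons(cons(b, k(b, cons(cons(b, 0), 0))), a))))  →  k(b, cons(cons(b, k(b, cons(cons(b, 0), 0))), a))   [R5 at ε]
2. k(b, cons(cons(b, k(b, cons(cons(b, 0), 0))), a))  →  k(b, cons(cons(b, 0), a))   [R5 at 2.1.2]
3. k(b, cons(cons(b, 0), a))  →  a   [R5 at ε]

no — NF(t₁) = cons(cons(cons(cons(0, b), cons(a, b)), 0), cons(0, cons(cons(a, a), cons(a, 0)))), NF(t₂) = a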